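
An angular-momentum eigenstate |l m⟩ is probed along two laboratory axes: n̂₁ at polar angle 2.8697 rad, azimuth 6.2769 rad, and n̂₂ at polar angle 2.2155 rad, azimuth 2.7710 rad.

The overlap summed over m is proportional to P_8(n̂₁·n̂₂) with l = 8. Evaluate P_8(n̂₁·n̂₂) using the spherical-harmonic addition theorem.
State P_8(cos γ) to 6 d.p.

Term-by-term m-sum for l=8 (normalisation 4π/17 = 0.739198):
  [-8]  conj(Y_{8,-8})(Ω₁) = +0.000014-0.000001i ; Y_{8,-8}(Ω₂) = -0.084513+0.015104i ; Δ = -0.000001+0.000000i
  [-7]  conj(Y_{8,-7})(Ω₁) = -0.000200+0.000009i ; Y_{8,-7}(Ω₂) = -0.220468+0.134396i ; Δ = +0.000043-0.000029i
  [-6]  conj(Y_{8,-6})(Ω₁) = +0.001823-0.000069i ; Y_{8,-6}(Ω₂) = -0.263315+0.344397i ; Δ = -0.000456+0.000646i
  [-5]  conj(Y_{8,-5})(Ω₁) = -0.011940+0.000375i ; Y_{8,-5}(Ω₂) = -0.107293+0.370100i ; Δ = +0.001142-0.004459i
  [-4]  conj(Y_{8,-4})(Ω₁) = +0.057764-0.001453i ; Y_{8,-4}(Ω₂) = +0.001074+0.012117i ; Δ = +0.000080+0.000698i
  [-3]  conj(Y_{8,-3})(Ω₁) = -0.202895+0.003826i ; Y_{8,-3}(Ω₂) = -0.154757-0.313129i ; Δ = +0.032597+0.062940i
  [-2]  conj(Y_{8,-2})(Ω₁) = +0.482445-0.006065i ; Y_{8,-2}(Ω₂) = -0.151632-0.138784i ; Δ = -0.073996-0.066036i
  [-1]  conj(Y_{8,-1})(Ω₁) = -0.630320+0.003962i ; Y_{8,-1}(Ω₂) = +0.247259+0.096071i ; Δ = -0.156233-0.059576i
  [+0]  conj(Y_{8,0})(Ω₁) = +0.057165-0.000000i ; Y_{8,0}(Ω₂) = +0.249692+0.000000i ; Δ = +0.014274+0.000000i
  [+1]  conj(Y_{8,1})(Ω₁) = +0.630320+0.003962i ; Y_{8,1}(Ω₂) = -0.247259+0.096071i ; Δ = -0.156233+0.059576i
  [+2]  conj(Y_{8,2})(Ω₁) = +0.482445+0.006065i ; Y_{8,2}(Ω₂) = -0.151632+0.138784i ; Δ = -0.073996+0.066036i
  [+3]  conj(Y_{8,3})(Ω₁) = +0.202895+0.003826i ; Y_{8,3}(Ω₂) = +0.154757-0.313129i ; Δ = +0.032597-0.062940i
  [+4]  conj(Y_{8,4})(Ω₁) = +0.057764+0.001453i ; Y_{8,4}(Ω₂) = +0.001074-0.012117i ; Δ = +0.000080-0.000698i
  [+5]  conj(Y_{8,5})(Ω₁) = +0.011940+0.000375i ; Y_{8,5}(Ω₂) = +0.107293+0.370100i ; Δ = +0.001142+0.004459i
  [+6]  conj(Y_{8,6})(Ω₁) = +0.001823+0.000069i ; Y_{8,6}(Ω₂) = -0.263315-0.344397i ; Δ = -0.000456-0.000646i
  [+7]  conj(Y_{8,7})(Ω₁) = +0.000200+0.000009i ; Y_{8,7}(Ω₂) = +0.220468+0.134396i ; Δ = +0.000043+0.000029i
  [+8]  conj(Y_{8,8})(Ω₁) = +0.000014+0.000001i ; Y_{8,8}(Ω₂) = -0.084513-0.015104i ; Δ = -0.000001-0.000000i
Accumulated sum -0.379374-0.000000i; after 4π/(2l+1) scaling, -0.280433-0.000000i ⇒ P_8 = -0.280433

-0.280433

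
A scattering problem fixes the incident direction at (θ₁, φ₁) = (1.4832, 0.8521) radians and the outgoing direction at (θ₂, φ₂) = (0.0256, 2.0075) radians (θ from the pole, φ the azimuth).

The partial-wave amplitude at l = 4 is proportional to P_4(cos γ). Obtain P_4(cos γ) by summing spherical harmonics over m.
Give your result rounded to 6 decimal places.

Term-by-term m-sum for l=4 (normalisation 4π/9 = 1.396263):
  m=-4: Y*=-0.420366-0.114896i  Y=-0.000000-0.000000i  product -0.000000+0.000000i
  m=-3: Y*=-0.090229+0.059800i  Y=+0.000020+0.000005i  product -0.000002+0.000001i
  m=-2: Y*=+0.041788-0.311387i  Y=-0.000844+0.001007i  product +0.000278+0.000305i
  m=-1: Y*=-0.079982-0.091432i  Y=-0.020457-0.043828i  product -0.002371+0.005376i
  m=+0: Y*=+0.293285-0.000000i  Y=+0.843513+0.000000i  product +0.247390+0.000000i
  m=+1: Y*=+0.079982-0.091432i  Y=+0.020457-0.043828i  product -0.002371-0.005376i
  m=+2: Y*=+0.041788+0.311387i  Y=-0.000844-0.001007i  product +0.000278-0.000305i
  m=+3: Y*=+0.090229+0.059800i  Y=-0.000020+0.000005i  product -0.000002-0.000001i
  m=+4: Y*=-0.420366+0.114896i  Y=-0.000000+0.000000i  product -0.000000-0.000000i
Accumulated sum +0.243200+0.000000i; after 4π/(2l+1) scaling, +0.339571+0.000000i ⇒ P_4 = 0.339571

0.339571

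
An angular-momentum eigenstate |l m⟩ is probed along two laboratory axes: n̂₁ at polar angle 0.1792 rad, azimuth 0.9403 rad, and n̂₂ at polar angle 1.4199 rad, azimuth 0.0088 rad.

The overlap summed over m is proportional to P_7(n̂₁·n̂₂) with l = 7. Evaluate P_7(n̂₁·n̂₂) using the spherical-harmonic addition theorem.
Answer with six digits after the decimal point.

-0.277690

Expand P_7 via completeness: Σ_{m} conj(Y_{7,m}) at Ω₁ times Y_{7,m} at Ω₂ —
  m=-7: Y*=(0.000003, 0.000001)  Y=(0.460720, -0.028416)  product (0.000001, 0.000000)
  m=-6: Y*=(0.000047, -0.000035)  Y=(0.262248, -0.013860)  product (0.000012, -0.000010)
  m=-5: Y*=(-0.000008, -0.000765)  Y=(-0.244508, 0.010765)  product (0.000010, 0.000187)
  m=-4: Y*=(-0.005689, -0.004058)  Y=(-0.285026, 0.010037)  product (0.001662, 0.001099)
  m=-3: Y*=(-0.043495, 0.014447)  Y=(0.169020, -0.004463)  product (-0.007287, 0.002636)
  m=-2: Y*=(-0.063454, 0.198224)  Y=(0.289314, -0.005092)  product (-0.017349, 0.057672)
  m=-1: Y*=(0.342722, 0.469562)  Y=(-0.138742, 0.001221)  product (-0.048123, -0.064730)
  m=+0: Y*=(0.653323, -0.000000)  Y=(-0.289783, 0.000000)  product (-0.189322, 0.000000)
  m=+1: Y*=(-0.342722, 0.469562)  Y=(0.138742, 0.001221)  product (-0.048123, 0.064730)
  m=+2: Y*=(-0.063454, -0.198224)  Y=(0.289314, 0.005092)  product (-0.017349, -0.057672)
  m=+3: Y*=(0.043495, 0.014447)  Y=(-0.169020, -0.004463)  product (-0.007287, -0.002636)
  m=+4: Y*=(-0.005689, 0.004058)  Y=(-0.285026, -0.010037)  product (0.001662, -0.001099)
  m=+5: Y*=(0.000008, -0.000765)  Y=(0.244508, 0.010765)  product (0.000010, -0.000187)
  m=+6: Y*=(0.000047, 0.000035)  Y=(0.262248, 0.013860)  product (0.000012, 0.000010)
  m=+7: Y*=(-0.000003, 0.000001)  Y=(-0.460720, -0.028416)  product (0.000001, -0.000000)
Σ over m = (-0.331468, -0.000000); ×(4π/15) → (-0.277690, -0.000000). Real part: -0.277690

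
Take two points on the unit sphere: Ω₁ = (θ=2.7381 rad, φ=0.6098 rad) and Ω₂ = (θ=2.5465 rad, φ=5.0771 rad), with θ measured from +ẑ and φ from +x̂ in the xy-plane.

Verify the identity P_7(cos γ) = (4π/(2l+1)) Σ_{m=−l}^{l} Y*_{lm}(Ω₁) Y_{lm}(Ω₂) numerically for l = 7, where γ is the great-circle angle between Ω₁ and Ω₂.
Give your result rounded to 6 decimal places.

Term-by-term m-sum for l=7 (normalisation 4π/15 = 0.837758):
  m=-7: Y*=-0.000309-0.000650i  Y=-0.004830+0.007236i  product +0.000006+0.000001i
  m=-6: Y*=+0.005480+0.003117i  Y=-0.027839-0.039205i  product -0.000030-0.000302i
  m=-5: Y*=-0.034078+0.003164i  Y=+0.155668-0.040206i  product -0.005178+0.001863i
  m=-4: Y*=+0.097896-0.082858i  Y=-0.039657+0.352747i  product +0.025346+0.037818i
  m=-3: Y*=-0.084739+0.320344i  Y=-0.432691-0.223432i  product +0.108241-0.119676i
  m=-2: Y*=-0.185185-0.505437i  Y=+0.206822-0.184873i  product -0.131742-0.070300i
  m=-1: Y*=+0.301253+0.210461i  Y=-0.087577-0.229384i  product +0.021894-0.087534i
  m=+0: Y*=+0.298537-0.000000i  Y=+0.369342+0.000000i  product +0.110262+0.000000i
  m=+1: Y*=-0.301253+0.210461i  Y=+0.087577-0.229384i  product +0.021894+0.087534i
  m=+2: Y*=-0.185185+0.505437i  Y=+0.206822+0.184873i  product -0.131742+0.070300i
  m=+3: Y*=+0.084739+0.320344i  Y=+0.432691-0.223432i  product +0.108241+0.119676i
  m=+4: Y*=+0.097896+0.082858i  Y=-0.039657-0.352747i  product +0.025346-0.037818i
  m=+5: Y*=+0.034078+0.003164i  Y=-0.155668-0.040206i  product -0.005178-0.001863i
  m=+6: Y*=+0.005480-0.003117i  Y=-0.027839+0.039205i  product -0.000030+0.000302i
  m=+7: Y*=+0.000309-0.000650i  Y=+0.004830+0.007236i  product +0.000006-0.000001i
Accumulated sum +0.147336-0.000000i; after 4π/(2l+1) scaling, +0.123432-0.000000i ⇒ P_7 = 0.123432

0.123432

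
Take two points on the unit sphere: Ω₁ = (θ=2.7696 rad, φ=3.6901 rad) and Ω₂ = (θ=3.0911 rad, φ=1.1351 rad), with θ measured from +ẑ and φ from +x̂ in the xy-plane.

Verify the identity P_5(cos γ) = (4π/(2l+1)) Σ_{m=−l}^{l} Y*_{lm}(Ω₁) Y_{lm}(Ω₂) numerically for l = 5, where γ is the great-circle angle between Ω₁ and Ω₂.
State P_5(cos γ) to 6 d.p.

Expand P_5 via completeness: Σ_{m} conj(Y_{5,m}) at Ω₁ times Y_{5,m} at Ω₂ —
  [-5]  conj(Y_{5,-5})(Ω₁) = (0.002713, -0.001144) ; Y_{5,-5}(Ω₂) = (0.000000, 0.000000) ; Δ = (0.000000, 0.000000)
  [-4]  conj(Y_{5,-4})(Ω₁) = (0.013929, -0.019378) ; Y_{5,-4}(Ω₂) = (0.000002, -0.000009) ; Δ = (-0.000000, -0.000000)
  [-3]  conj(Y_{5,-3})(Ω₁) = (0.008447, -0.112828) ; Y_{5,-3}(Ω₂) = (-0.000343, 0.000092) ; Δ = (0.000008, 0.000039)
  [-2]  conj(Y_{5,-2})(Ω₁) = (-0.152618, -0.297657) ; Y_{5,-2}(Ω₂) = (0.005530, 0.006574) ; Δ = (0.001113, -0.002649)
  [-1]  conj(Y_{5,-1})(Ω₁) = (-0.463640, -0.283309) ; Y_{5,-1}(Ω₂) = (0.054093, -0.116195) ; Δ = (-0.057999, 0.038548)
  [+0]  conj(Y_{5,0})(Ω₁) = (-0.185358, -0.000000) ; Y_{5,0}(Ω₂) = (-0.917796, 0.000000) ; Δ = (0.170121, 0.000000)
  [+1]  conj(Y_{5,1})(Ω₁) = (0.463640, -0.283309) ; Y_{5,1}(Ω₂) = (-0.054093, -0.116195) ; Δ = (-0.057999, -0.038548)
  [+2]  conj(Y_{5,2})(Ω₁) = (-0.152618, 0.297657) ; Y_{5,2}(Ω₂) = (0.005530, -0.006574) ; Δ = (0.001113, 0.002649)
  [+3]  conj(Y_{5,3})(Ω₁) = (-0.008447, -0.112828) ; Y_{5,3}(Ω₂) = (0.000343, 0.000092) ; Δ = (0.000008, -0.000039)
  [+4]  conj(Y_{5,4})(Ω₁) = (0.013929, 0.019378) ; Y_{5,4}(Ω₂) = (0.000002, 0.000009) ; Δ = (-0.000000, 0.000000)
  [+5]  conj(Y_{5,5})(Ω₁) = (-0.002713, -0.001144) ; Y_{5,5}(Ω₂) = (-0.000000, 0.000000) ; Δ = (0.000000, -0.000000)
Accumulated sum (0.056364, -0.000000); after 4π/(2l+1) scaling, (0.064390, -0.000000) ⇒ P_5 = 0.064390

0.064390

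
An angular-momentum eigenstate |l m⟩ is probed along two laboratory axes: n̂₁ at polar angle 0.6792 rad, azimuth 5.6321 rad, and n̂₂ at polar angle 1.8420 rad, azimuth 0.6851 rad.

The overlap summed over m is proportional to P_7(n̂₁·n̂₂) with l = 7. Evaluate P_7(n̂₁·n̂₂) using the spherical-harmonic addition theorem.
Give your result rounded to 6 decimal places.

Summing Y*_{l m}(θ₁,φ₁)·Y_{l m}(θ₂,φ₂) over m ∈ [−7, 7]; prefactor 4π/(2·7+1) = 0.837758:
  m=-7: -0.00298 + 0.01907j × 0.03206 + 0.38397j = -0.00742 - 0.00053j  (running Σ = -0.00742 - 0.00053j)
  m=-6: -0.06453 + 0.06194j × 0.22694 - 0.33044j = 0.00582 + 0.03538j  (running Σ = -0.00159 + 0.03485j)
  m=-5: -0.24497 + 0.02801j × 0.01960 - 0.00572j = -0.00464 + 0.00195j  (running Σ = -0.00624 + 0.03680j)
  m=-4: -0.37200 - 0.22160j × -0.32233 - 0.13673j = 0.08961 + 0.12229j  (running Σ = 0.08337 + 0.15909j)
  m=-3: -0.15817 - 0.39319j × 0.04609 + 0.08756j = 0.02714 - 0.03197j  (running Σ = 0.11051 + 0.12712j)
  m=-2: 0.01042 - 0.03783j × -0.06079 + 0.29899j = 0.01068 + 0.00541j  (running Σ = 0.12119 + 0.13254j)
  m=-1: -0.30334 + 0.23112j × 0.10949 - 0.08946j = -0.01253 + 0.05244j  (running Σ = 0.10865 + 0.18498j)
  m=0: -0.16478 + 0.00000j × 0.28911 + 0.00000j = -0.04764 + 0.00000j  (running Σ = 0.06102 + 0.18498j)
  m=1: 0.30334 + 0.23112j × -0.10949 - 0.08946j = -0.01253 - 0.05244j  (running Σ = 0.04848 + 0.13254j)
  m=2: 0.01042 + 0.03783j × -0.06079 - 0.29899j = 0.01068 - 0.00541j  (running Σ = 0.05916 + 0.12712j)
  m=3: 0.15817 - 0.39319j × -0.04609 + 0.08756j = 0.02714 + 0.03197j  (running Σ = 0.08630 + 0.15909j)
  m=4: -0.37200 + 0.22160j × -0.32233 + 0.13673j = 0.08961 - 0.12229j  (running Σ = 0.17591 + 0.03680j)
  m=5: 0.24497 + 0.02801j × -0.01960 - 0.00572j = -0.00464 - 0.00195j  (running Σ = 0.17126 + 0.03485j)
  m=6: -0.06453 - 0.06194j × 0.22694 + 0.33044j = 0.00582 - 0.03538j  (running Σ = 0.17709 - 0.00053j)
  m=7: 0.00298 + 0.01907j × -0.03206 + 0.38397j = -0.00742 + 0.00053j  (running Σ = 0.16967 + 0.00000j)
Total Σ_m = 0.16967 + 0.00000j. Multiply by 0.837758: 0.14214 + 0.00000j. P_7(cos γ) = 0.142142

0.142142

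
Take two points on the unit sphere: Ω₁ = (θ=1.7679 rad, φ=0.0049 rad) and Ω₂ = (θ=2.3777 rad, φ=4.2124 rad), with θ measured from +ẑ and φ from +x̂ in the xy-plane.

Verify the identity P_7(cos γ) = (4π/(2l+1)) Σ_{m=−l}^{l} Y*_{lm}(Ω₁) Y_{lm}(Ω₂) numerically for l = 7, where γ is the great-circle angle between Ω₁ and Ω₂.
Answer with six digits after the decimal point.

Term-by-term m-sum for l=7 (normalisation 4π/15 = 0.837758):
  [-7]  conj(Y_{7,-7})(Ω₁) = +0.435822+0.014955i ; Y_{7,-7}(Ω₂) = -0.013291+0.035489i ; Δ = -0.006323+0.015268i
  [-6]  conj(Y_{7,-6})(Ω₁) = -0.325695-0.009578i ; Y_{7,-6}(Ω₂) = -0.146545+0.020899i ; Δ = +0.047929-0.005403i
  [-5]  conj(Y_{7,-5})(Ω₁) = -0.166813-0.004088i ; Y_{7,-5}(Ω₂) = -0.201027-0.269073i ; Δ = +0.032434+0.045707i
  [-4]  conj(Y_{7,-4})(Ω₁) = +0.332380+0.006515i ; Y_{7,-4}(Ω₂) = +0.190828-0.417015i ; Δ = +0.066144-0.137364i
  [-3]  conj(Y_{7,-3})(Ω₁) = +0.070859+0.001042i ; Y_{7,-3}(Ω₂) = +0.272915-0.019363i ; Δ = +0.019359-0.001088i
  [-2]  conj(Y_{7,-2})(Ω₁) = -0.323853-0.003174i ; Y_{7,-2}(Ω₂) = -0.101496-0.158062i ; Δ = +0.032368+0.051511i
  [-1]  conj(Y_{7,-1})(Ω₁) = -0.032986-0.000162i ; Y_{7,-1}(Ω₂) = +0.177392-0.324722i ; Δ = -0.005904+0.010683i
  [+0]  conj(Y_{7,0})(Ω₁) = +0.319793-0.000000i ; Y_{7,0}(Ω₂) = -0.081219+0.000000i ; Δ = -0.025973+0.000000i
  [+1]  conj(Y_{7,1})(Ω₁) = +0.032986-0.000162i ; Y_{7,1}(Ω₂) = -0.177392-0.324722i ; Δ = -0.005904-0.010683i
  [+2]  conj(Y_{7,2})(Ω₁) = -0.323853+0.003174i ; Y_{7,2}(Ω₂) = -0.101496+0.158062i ; Δ = +0.032368-0.051511i
  [+3]  conj(Y_{7,3})(Ω₁) = -0.070859+0.001042i ; Y_{7,3}(Ω₂) = -0.272915-0.019363i ; Δ = +0.019359+0.001088i
  [+4]  conj(Y_{7,4})(Ω₁) = +0.332380-0.006515i ; Y_{7,4}(Ω₂) = +0.190828+0.417015i ; Δ = +0.066144+0.137364i
  [+5]  conj(Y_{7,5})(Ω₁) = +0.166813-0.004088i ; Y_{7,5}(Ω₂) = +0.201027-0.269073i ; Δ = +0.032434-0.045707i
  [+6]  conj(Y_{7,6})(Ω₁) = -0.325695+0.009578i ; Y_{7,6}(Ω₂) = -0.146545-0.020899i ; Δ = +0.047929+0.005403i
  [+7]  conj(Y_{7,7})(Ω₁) = -0.435822+0.014955i ; Y_{7,7}(Ω₂) = +0.013291+0.035489i ; Δ = -0.006323-0.015268i
Σ over m = +0.346041+0.000000i; ×(4π/15) → +0.289899+0.000000i. Real part: 0.289899

0.289899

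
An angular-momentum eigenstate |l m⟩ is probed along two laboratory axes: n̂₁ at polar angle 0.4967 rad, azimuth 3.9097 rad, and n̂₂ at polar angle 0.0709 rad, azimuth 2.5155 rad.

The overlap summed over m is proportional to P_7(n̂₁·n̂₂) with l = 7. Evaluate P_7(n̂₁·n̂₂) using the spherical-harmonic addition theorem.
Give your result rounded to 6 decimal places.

-0.405414

Addition theorem: P_7(cos γ) = (4π/15) Σ_m Y*_{lm}(Ω₁) Y_{lm}(Ω₂), m = −7…7:
  m=-7: Y*=(-0.001720, 0.002197)  Y=(0.000000, 0.000000)  product (-0.000000, -0.000000)
  m=-6: Y*=(-0.001995, -0.019157)  Y=(-0.000000, -0.000000)  product (-0.000000, 0.000000)
  m=-5: Y*=(0.062449, 0.052488)  Y=(0.000008, -0.000000)  product (0.000000, 0.000000)
  m=-4: Y*=(-0.233913, 0.016204)  Y=(-0.000147, 0.000109)  product (0.000033, -0.000028)
  m=-3: Y*=(0.299887, -0.332732)  Y=(0.000939, -0.002958)  product (-0.000702, -0.001199)
  m=-2: Y*=(0.016640, 0.480983)  Y=(0.011560, 0.035047)  product (-0.016665, 0.006143)
  m=-1: Y*=(-0.037612, -0.036334)  Y=(-0.226787, -0.164001)  product (0.002571, 0.014408)
  m=+0: Y*=(-0.446812, -0.000000)  Y=(1.016986, 0.000000)  product (-0.454402, -0.000000)
  m=+1: Y*=(0.037612, -0.036334)  Y=(0.226787, -0.164001)  product (0.002571, -0.014408)
  m=+2: Y*=(0.016640, -0.480983)  Y=(0.011560, -0.035047)  product (-0.016665, -0.006143)
  m=+3: Y*=(-0.299887, -0.332732)  Y=(-0.000939, -0.002958)  product (-0.000702, 0.001199)
  m=+4: Y*=(-0.233913, -0.016204)  Y=(-0.000147, -0.000109)  product (0.000033, 0.000028)
  m=+5: Y*=(-0.062449, 0.052488)  Y=(-0.000008, -0.000000)  product (0.000000, -0.000000)
  m=+6: Y*=(-0.001995, 0.019157)  Y=(-0.000000, 0.000000)  product (-0.000000, -0.000000)
  m=+7: Y*=(0.001720, 0.002197)  Y=(-0.000000, 0.000000)  product (-0.000000, 0.000000)
Σ over m = (-0.483928, 0.000000); ×(4π/15) → (-0.405414, 0.000000). Real part: -0.405414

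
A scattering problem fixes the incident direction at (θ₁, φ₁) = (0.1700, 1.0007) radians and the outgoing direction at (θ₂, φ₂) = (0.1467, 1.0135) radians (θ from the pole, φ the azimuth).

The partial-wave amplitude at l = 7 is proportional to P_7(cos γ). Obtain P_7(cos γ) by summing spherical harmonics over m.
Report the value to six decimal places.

0.992357

Term-by-term m-sum for l=7 (normalisation 4π/15 = 0.837758):
  [-7]  conj(Y_{7,-7})(Ω₁) = 0.00000 + 0.00000j ; Y_{7,-7}(Ω₂) = 0.00000 - 0.00000j ; Δ = 0.00000 - 0.00000j
  [-6]  conj(Y_{7,-6})(Ω₁) = 0.00004 - 0.00001j ; Y_{7,-6}(Ω₂) = 0.00002 + 0.00000j ; Δ = 0.00000 - 0.00000j
  [-5]  conj(Y_{7,-5})(Ω₁) = 0.00017 - 0.00057j ; Y_{7,-5}(Ω₂) = 0.00010 + 0.00027j ; Δ = 0.00000 - 0.00000j
  [-4]  conj(Y_{7,-4})(Ω₁) = -0.00372 - 0.00433j ; Y_{7,-4}(Ω₂) = -0.00197 + 0.00255j ; Δ = 0.00002 - 0.00000j
  [-3]  conj(Y_{7,-3})(Ω₁) = -0.03916 + 0.00550j ; Y_{7,-3}(Ω₂) = -0.02591 - 0.00263j ; Δ = 0.00103 - 0.00004j
  [-2]  conj(Y_{7,-2})(Ω₁) = -0.07937 + 0.17278j ; Y_{7,-2}(Ω₂) = -0.06455 - 0.13154j ; Δ = 0.02785 - 0.00071j
  [-1]  conj(Y_{7,-1})(Ω₁) = 0.30488 + 0.47555j ; Y_{7,-1}(Ω₂) = 0.27222 - 0.43683j ; Δ = 0.29073 - 0.00372j
  [+0]  conj(Y_{7,0})(Ω₁) = 0.69279 + 0.00000j ; Y_{7,0}(Ω₂) = 0.78708 + 0.00000j ; Δ = 0.54529 + 0.00000j
  [+1]  conj(Y_{7,1})(Ω₁) = -0.30488 + 0.47555j ; Y_{7,1}(Ω₂) = -0.27222 - 0.43683j ; Δ = 0.29073 + 0.00372j
  [+2]  conj(Y_{7,2})(Ω₁) = -0.07937 - 0.17278j ; Y_{7,2}(Ω₂) = -0.06455 + 0.13154j ; Δ = 0.02785 + 0.00071j
  [+3]  conj(Y_{7,3})(Ω₁) = 0.03916 + 0.00550j ; Y_{7,3}(Ω₂) = 0.02591 - 0.00263j ; Δ = 0.00103 + 0.00004j
  [+4]  conj(Y_{7,4})(Ω₁) = -0.00372 + 0.00433j ; Y_{7,4}(Ω₂) = -0.00197 - 0.00255j ; Δ = 0.00002 + 0.00000j
  [+5]  conj(Y_{7,5})(Ω₁) = -0.00017 - 0.00057j ; Y_{7,5}(Ω₂) = -0.00010 + 0.00027j ; Δ = 0.00000 + 0.00000j
  [+6]  conj(Y_{7,6})(Ω₁) = 0.00004 + 0.00001j ; Y_{7,6}(Ω₂) = 0.00002 - 0.00000j ; Δ = 0.00000 + 0.00000j
  [+7]  conj(Y_{7,7})(Ω₁) = -0.00000 + 0.00000j ; Y_{7,7}(Ω₂) = -0.00000 - 0.00000j ; Δ = 0.00000 + 0.00000j
Accumulated sum 1.18454 + 0.00000j; after 4π/(2l+1) scaling, 0.99236 + 0.00000j ⇒ P_7 = 0.992357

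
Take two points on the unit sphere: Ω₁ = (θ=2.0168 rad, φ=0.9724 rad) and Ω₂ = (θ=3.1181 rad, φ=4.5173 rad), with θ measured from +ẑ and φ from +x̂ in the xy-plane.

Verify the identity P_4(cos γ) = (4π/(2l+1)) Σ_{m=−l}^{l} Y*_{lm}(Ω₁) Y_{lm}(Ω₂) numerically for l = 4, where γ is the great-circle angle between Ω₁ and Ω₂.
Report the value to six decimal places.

Addition theorem: P_4(cos γ) = (4π/9) Σ_m Y*_{lm}(Ω₁) Y_{lm}(Ω₂), m = −4…4:
  [-4]  conj(Y_{4,-4})(Ω₁) = (-0.214905, -0.199406) ; Y_{4,-4}(Ω₂) = (0.000000, 0.000000) ; Δ = (-0.000000, -0.000000)
  [-3]  conj(Y_{4,-3})(Ω₁) = (0.386531, -0.088220) ; Y_{4,-3}(Ω₂) = (-0.000009, 0.000014) ; Δ = (-0.000002, 0.000006)
  [-2]  conj(Y_{4,-2})(Ω₁) = (-0.030093, 0.076676) ; Y_{4,-2}(Ω₂) = (-0.001024, -0.000421) ; Δ = (0.000063, -0.000066)
  [-1]  conj(Y_{4,-1})(Ω₁) = (0.176050, 0.258219) ; Y_{4,-1}(Ω₂) = (0.008607, -0.043555) ; Δ = (0.012762, -0.005445)
  [+0]  conj(Y_{4,0})(Ω₁) = (-0.144969, -0.000000) ; Y_{4,0}(Ω₂) = (0.843951, 0.000000) ; Δ = (-0.122347, -0.000000)
  [+1]  conj(Y_{4,1})(Ω₁) = (-0.176050, 0.258219) ; Y_{4,1}(Ω₂) = (-0.008607, -0.043555) ; Δ = (0.012762, 0.005445)
  [+2]  conj(Y_{4,2})(Ω₁) = (-0.030093, -0.076676) ; Y_{4,2}(Ω₂) = (-0.001024, 0.000421) ; Δ = (0.000063, 0.000066)
  [+3]  conj(Y_{4,3})(Ω₁) = (-0.386531, -0.088220) ; Y_{4,3}(Ω₂) = (0.000009, 0.000014) ; Δ = (-0.000002, -0.000006)
  [+4]  conj(Y_{4,4})(Ω₁) = (-0.214905, 0.199406) ; Y_{4,4}(Ω₂) = (0.000000, -0.000000) ; Δ = (-0.000000, 0.000000)
Σ over m = (-0.096701, -0.000000); ×(4π/9) → (-0.135021, -0.000000). Real part: -0.135021

-0.135021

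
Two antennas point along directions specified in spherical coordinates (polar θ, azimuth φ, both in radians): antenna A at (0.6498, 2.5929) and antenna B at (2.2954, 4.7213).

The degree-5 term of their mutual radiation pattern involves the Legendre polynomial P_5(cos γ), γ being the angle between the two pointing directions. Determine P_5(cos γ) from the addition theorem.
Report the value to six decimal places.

Expand P_5 via completeness: Σ_{m} conj(Y_{5,m}) at Ω₁ times Y_{5,m} at Ω₂ —
  m=-5: Y*=+0.034685+0.014588i  Y=+0.004865+0.109126i  product -0.001423+0.003856i
  m=-4: Y*=-0.091491-0.127083i  Y=-0.305597+0.010897i  product +0.029344+0.037839i
  m=-3: Y*=+0.027115+0.359503i  Y=-0.011468-0.428866i  product +0.153867-0.015751i
  m=-2: Y*=+0.203096-0.396467i  Y=+0.200288-0.003570i  product +0.039262-0.080133i
  m=-1: Y*=-0.093305+0.057038i  Y=-0.002345-0.263134i  product +0.015227+0.024418i
  m=+0: Y*=-0.377805-0.000000i  Y=+0.278587+0.000000i  product -0.105252-0.000000i
  m=+1: Y*=+0.093305+0.057038i  Y=+0.002345-0.263134i  product +0.015227-0.024418i
  m=+2: Y*=+0.203096+0.396467i  Y=+0.200288+0.003570i  product +0.039262+0.080133i
  m=+3: Y*=-0.027115+0.359503i  Y=+0.011468-0.428866i  product +0.153867+0.015751i
  m=+4: Y*=-0.091491+0.127083i  Y=-0.305597-0.010897i  product +0.029344-0.037839i
  m=+5: Y*=-0.034685+0.014588i  Y=-0.004865+0.109126i  product -0.001423-0.003856i
Total Σ_m = +0.367304-0.000000i. Multiply by 1.142397: +0.419608-0.000000i. P_5(cos γ) = 0.419608

0.419608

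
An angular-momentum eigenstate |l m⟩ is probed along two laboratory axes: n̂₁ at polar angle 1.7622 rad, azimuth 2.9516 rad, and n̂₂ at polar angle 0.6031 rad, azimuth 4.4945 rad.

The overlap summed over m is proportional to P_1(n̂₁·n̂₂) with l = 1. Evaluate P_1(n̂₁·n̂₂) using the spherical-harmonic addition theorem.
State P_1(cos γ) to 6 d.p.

Addition theorem: P_1(cos γ) = (4π/3) Σ_m Y*_{lm}(Ω₁) Y_{lm}(Ω₂), m = −1…1:
  m=-1: Y*=-0.33308 + 0.06406j  Y=-0.04236 + 0.19133j  product 0.00185 - 0.06644j
  m=+0: Y*=-0.09295 + 0.00000j  Y=0.40240 + 0.00000j  product -0.03740 + 0.00000j
  m=+1: Y*=0.33308 + 0.06406j  Y=0.04236 + 0.19133j  product 0.00185 + 0.06644j
Σ over m = -0.03370 + 0.00000j; ×(4π/3) → -0.14114 + 0.00000j. Real part: -0.141144

-0.141144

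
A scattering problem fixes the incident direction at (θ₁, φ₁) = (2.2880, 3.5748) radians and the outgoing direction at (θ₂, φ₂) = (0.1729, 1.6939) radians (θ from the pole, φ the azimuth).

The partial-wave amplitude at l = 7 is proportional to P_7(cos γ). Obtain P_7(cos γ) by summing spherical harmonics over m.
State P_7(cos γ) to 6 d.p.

Summing Y*_{l m}(θ₁,φ₁)·Y_{l m}(θ₂,φ₂) over m ∈ [−7, 7]; prefactor 4π/(2·7+1) = 0.837758:
  term(m=-7) = +0.000000+0.000000i   from Y*(Ω₁)=+0.068642-0.007522i, Y(Ω₂)=+0.000002+0.000001i
  term(m=-6) = -0.000003+0.000010i   from Y*(Ω₁)=+0.192998-0.116306i, Y(Ω₂)=-0.000035+0.000032i
  term(m=-5) = -0.000264+0.000005i   from Y*(Ω₁)=+0.230910-0.340992i, Y(Ω₂)=-0.000371-0.000524i
  term(m=-4) = -0.000804-0.002345i   from Y*(Ω₁)=+0.065676-0.401773i, Y(Ω₂)=+0.005366-0.002879i
  term(m=-3) = +0.001852-0.001380i   from Y*(Ω₁)=-0.014920-0.053666i, Y(Ω₂)=+0.014969+0.038674i
  term(m=-2) = -0.054274-0.038764i   from Y*(Ω₁)=+0.220610+0.259601i, Y(Ω₂)=-0.189870+0.047715i
  term(m=-1) = +0.037473-0.116941i   from Y*(Ω₁)=+0.195437+0.090392i, Y(Ω₂)=-0.070027-0.565969i
  term(m=+0) = -0.193492-0.000000i   from Y*(Ω₁)=-0.284349-0.000000i, Y(Ω₂)=+0.680473+0.000000i
  term(m=+1) = +0.037473+0.116941i   from Y*(Ω₁)=-0.195437+0.090392i, Y(Ω₂)=+0.070027-0.565969i
  term(m=+2) = -0.054274+0.038764i   from Y*(Ω₁)=+0.220610-0.259601i, Y(Ω₂)=-0.189870-0.047715i
  term(m=+3) = +0.001852+0.001380i   from Y*(Ω₁)=+0.014920-0.053666i, Y(Ω₂)=-0.014969+0.038674i
  term(m=+4) = -0.000804+0.002345i   from Y*(Ω₁)=+0.065676+0.401773i, Y(Ω₂)=+0.005366+0.002879i
  term(m=+5) = -0.000264-0.000005i   from Y*(Ω₁)=-0.230910-0.340992i, Y(Ω₂)=+0.000371-0.000524i
  term(m=+6) = -0.000003-0.000010i   from Y*(Ω₁)=+0.192998+0.116306i, Y(Ω₂)=-0.000035-0.000032i
  term(m=+7) = +0.000000-0.000000i   from Y*(Ω₁)=-0.068642-0.007522i, Y(Ω₂)=-0.000002+0.000001i
Σ over m = -0.225533+0.000000i; ×(4π/15) → -0.188942+0.000000i. Real part: -0.188942

-0.188942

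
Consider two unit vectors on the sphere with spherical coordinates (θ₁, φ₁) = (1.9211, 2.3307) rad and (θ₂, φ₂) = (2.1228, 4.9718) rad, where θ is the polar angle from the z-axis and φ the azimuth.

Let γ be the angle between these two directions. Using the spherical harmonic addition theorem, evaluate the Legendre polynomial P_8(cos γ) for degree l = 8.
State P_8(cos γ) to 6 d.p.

-0.011320

Addition theorem: P_8(cos γ) = (4π/17) Σ_m Y*_{lm}(Ω₁) Y_{lm}(Ω₂), m = −8…8:
  term(m=-8) = (-0.028932, -0.033767)   from Y*(Ω₁)=(0.305767, -0.063242), Y(Ω₂)=(-0.068837, -0.124670)
  term(m=-7) = (0.149727, 0.056675)   from Y*(Ω₁)=(0.374833, 0.260272), Y(Ω₂)=(0.340343, -0.085123)
  term(m=-6) = (-0.087969, 0.012274)   from Y*(Ω₁)=(0.030192, 0.195833), Y(Ω₂)=(-0.006423, 0.448213)
  term(m=-5) = (-0.043354, 0.032221)   from Y*(Ω₁)=(0.153859, -0.199097), Y(Ω₂)=(-0.206682, -0.058034)
  term(m=-4) = (-0.028034, 0.060937)   from Y*(Ω₁)=(0.303981, -0.031107), Y(Ω₂)=(-0.111568, 0.189048)
  term(m=-3) = (0.002797, 0.040279)   from Y*(Ω₁)=(-0.090281, -0.077429), Y(Ω₂)=(-0.238320, -0.241760)
  term(m=-2) = (0.009577, 0.014948)   from Y*(Ω₁)=(-0.016485, -0.323022), Y(Ω₂)=(-0.047666, 0.027217)
  term(m=-1) = (0.017896, 0.009788)   from Y*(Ω₁)=(-0.040635, 0.042761), Y(Ω₂)=(-0.088701, -0.334226)
  term(m=+0) = (0.001272, 0.000000)   from Y*(Ω₁)=(-0.323999, -0.000000), Y(Ω₂)=(-0.003925, 0.000000)
  term(m=+1) = (0.017896, -0.009788)   from Y*(Ω₁)=(0.040635, 0.042761), Y(Ω₂)=(0.088701, -0.334226)
  term(m=+2) = (0.009577, -0.014948)   from Y*(Ω₁)=(-0.016485, 0.323022), Y(Ω₂)=(-0.047666, -0.027217)
  term(m=+3) = (0.002797, -0.040279)   from Y*(Ω₁)=(0.090281, -0.077429), Y(Ω₂)=(0.238320, -0.241760)
  term(m=+4) = (-0.028034, -0.060937)   from Y*(Ω₁)=(0.303981, 0.031107), Y(Ω₂)=(-0.111568, -0.189048)
  term(m=+5) = (-0.043354, -0.032221)   from Y*(Ω₁)=(-0.153859, -0.199097), Y(Ω₂)=(0.206682, -0.058034)
  term(m=+6) = (-0.087969, -0.012274)   from Y*(Ω₁)=(0.030192, -0.195833), Y(Ω₂)=(-0.006423, -0.448213)
  term(m=+7) = (0.149727, -0.056675)   from Y*(Ω₁)=(-0.374833, 0.260272), Y(Ω₂)=(-0.340343, -0.085123)
  term(m=+8) = (-0.028932, 0.033767)   from Y*(Ω₁)=(0.305767, 0.063242), Y(Ω₂)=(-0.068837, 0.124670)
Total Σ_m = (-0.015313, -0.000000). Multiply by 0.739198: (-0.011320, -0.000000). P_8(cos γ) = -0.011320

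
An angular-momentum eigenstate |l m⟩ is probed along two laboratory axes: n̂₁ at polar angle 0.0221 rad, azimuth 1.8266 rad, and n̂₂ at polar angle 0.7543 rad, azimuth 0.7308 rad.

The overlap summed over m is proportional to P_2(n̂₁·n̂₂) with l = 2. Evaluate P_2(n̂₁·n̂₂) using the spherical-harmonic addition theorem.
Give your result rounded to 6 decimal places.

0.311426

Summing Y*_{l m}(θ₁,φ₁)·Y_{l m}(θ₂,φ₂) over m ∈ [−2, 2]; prefactor 4π/(2·2+1) = 2.513274:
  m=-2: -0.00016 - 0.00009j × 0.01974 - 0.18005j = -0.00002 + 0.00003j  (running Σ = -0.00002 + 0.00003j)
  m=-1: -0.00432 + 0.01651j × 0.28708 - 0.25733j = 0.00301 + 0.00585j  (running Σ = 0.00299 + 0.00588j)
  m=0: 0.63032 + 0.00000j × 0.18710 + 0.00000j = 0.11793 + 0.00000j  (running Σ = 0.12092 + 0.00588j)
  m=1: 0.00432 + 0.01651j × -0.28708 - 0.25733j = 0.00301 - 0.00585j  (running Σ = 0.12393 + 0.00003j)
  m=2: -0.00016 + 0.00009j × 0.01974 + 0.18005j = -0.00002 - 0.00003j  (running Σ = 0.12391 + 0.00000j)
Accumulated sum 0.12391 + 0.00000j; after 4π/(2l+1) scaling, 0.31143 + 0.00000j ⇒ P_2 = 0.311426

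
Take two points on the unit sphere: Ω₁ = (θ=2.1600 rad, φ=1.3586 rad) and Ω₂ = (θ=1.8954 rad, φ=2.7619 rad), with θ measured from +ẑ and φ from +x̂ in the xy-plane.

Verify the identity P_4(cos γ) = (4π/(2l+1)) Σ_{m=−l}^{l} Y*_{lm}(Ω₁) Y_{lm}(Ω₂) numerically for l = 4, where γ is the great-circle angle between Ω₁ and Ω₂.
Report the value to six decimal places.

0.057559

Summing Y*_{l m}(θ₁,φ₁)·Y_{l m}(θ₂,φ₂) over m ∈ [−4, 4]; prefactor 4π/(2·4+1) = 1.396263:
  term(m=-4) = 0.05918 + 0.04688j   from Y*(Ω₁)=0.13973 - 0.15867j, Y(Ω₂)=0.01857 + 0.35660j
  term(m=-3) = -0.06542 + 0.11905j   from Y*(Ω₁)=0.23760 + 0.32141j, Y(Ω₂)=0.14221 + 0.30868j
  term(m=-2) = 0.02195 + 0.00764j   from Y*(Ω₁)=-0.24476 + 0.11060j, Y(Ω₂)=-0.06276 - 0.05958j
  term(m=-1) = 0.01000 - 0.05912j   from Y*(Ω₁)=0.03859 + 0.17913j, Y(Ω₂)=-0.30389 - 0.12127j
  term(m=+0) = -0.01017 + 0.00000j   from Y*(Ω₁)=-0.30958 + 0.00000j, Y(Ω₂)=0.03285 + 0.00000j
  term(m=+1) = 0.01000 + 0.05912j   from Y*(Ω₁)=-0.03859 + 0.17913j, Y(Ω₂)=0.30389 - 0.12127j
  term(m=+2) = 0.02195 - 0.00764j   from Y*(Ω₁)=-0.24476 - 0.11060j, Y(Ω₂)=-0.06276 + 0.05958j
  term(m=+3) = -0.06542 - 0.11905j   from Y*(Ω₁)=-0.23760 + 0.32141j, Y(Ω₂)=-0.14221 + 0.30868j
  term(m=+4) = 0.05918 - 0.04688j   from Y*(Ω₁)=0.13973 + 0.15867j, Y(Ω₂)=0.01857 - 0.35660j
Σ over m = 0.04122 + 0.00000j; ×(4π/9) → 0.05756 + 0.00000j. Real part: 0.057559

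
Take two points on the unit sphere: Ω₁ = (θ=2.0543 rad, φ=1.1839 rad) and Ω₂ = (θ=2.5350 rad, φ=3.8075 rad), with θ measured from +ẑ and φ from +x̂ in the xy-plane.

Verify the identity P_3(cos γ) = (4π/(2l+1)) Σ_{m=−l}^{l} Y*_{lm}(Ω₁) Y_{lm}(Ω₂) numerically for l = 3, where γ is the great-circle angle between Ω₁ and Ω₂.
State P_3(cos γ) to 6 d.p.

Summing Y*_{l m}(θ₁,φ₁)·Y_{l m}(θ₂,φ₂) over m ∈ [−3, 3]; prefactor 4π/(2·3+1) = 1.795196:
  term(m=-3) = -0.00038 - 0.02238j   from Y*(Ω₁)=-0.26555 - 0.11545j, Y(Ω₂)=0.03201 + 0.07036j
  term(m=-2) = 0.05180 + 0.08743j   from Y*(Ω₁)=0.26638 - 0.26027j, Y(Ω₂)=-0.06459 + 0.26512j
  term(m=-1) = -0.00877 - 0.00500j   from Y*(Ω₁)=0.00870 + 0.02135j, Y(Ω₂)=-0.34409 + 0.27032j
  term(m=+0) = -0.03829 + 0.00000j   from Y*(Ω₁)=0.33299 + 0.00000j, Y(Ω₂)=-0.11500 + 0.00000j
  term(m=+1) = -0.00877 + 0.00500j   from Y*(Ω₁)=-0.00870 + 0.02135j, Y(Ω₂)=0.34409 + 0.27032j
  term(m=+2) = 0.05180 - 0.08743j   from Y*(Ω₁)=0.26638 + 0.26027j, Y(Ω₂)=-0.06459 - 0.26512j
  term(m=+3) = -0.00038 + 0.02238j   from Y*(Ω₁)=0.26555 - 0.11545j, Y(Ω₂)=-0.03201 + 0.07036j
Σ over m = 0.04701 + 0.00000j; ×(4π/7) → 0.08440 + 0.00000j. Real part: 0.084396

0.084396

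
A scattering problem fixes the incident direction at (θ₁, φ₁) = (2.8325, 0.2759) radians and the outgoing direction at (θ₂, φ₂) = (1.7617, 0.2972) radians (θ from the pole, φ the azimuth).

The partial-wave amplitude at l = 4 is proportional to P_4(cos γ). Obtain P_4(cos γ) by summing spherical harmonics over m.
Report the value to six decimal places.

Term-by-term m-sum for l=4 (normalisation 4π/9 = 1.396263):
  term(m=-4) = (0.001553, -0.000133)   from Y*(Ω₁)=(0.001707, 0.003383), Y(Ω₂)=(0.153300, -0.381599)
  term(m=-3) = (0.007529, -0.000482)   from Y*(Ω₁)=(-0.022708, -0.024715), Y(Ω₂)=(-0.141206, 0.174904)
  term(m=-2) = (-0.039926, 0.001702)   from Y*(Ω₁)=(0.141089, 0.086852), Y(Ω₂)=(-0.199836, 0.135078)
  term(m=-1) = (-0.111279, 0.002371)   from Y*(Ω₁)=(-0.442183, -0.125191), Y(Ω₂)=(0.231577, -0.070925)
  term(m=+0) = (0.101128, 0.000000)   from Y*(Ω₁)=(0.486436, -0.000000), Y(Ω₂)=(0.207896, 0.000000)
  term(m=+1) = (-0.111279, -0.002371)   from Y*(Ω₁)=(0.442183, -0.125191), Y(Ω₂)=(-0.231577, -0.070925)
  term(m=+2) = (-0.039926, -0.001702)   from Y*(Ω₁)=(0.141089, -0.086852), Y(Ω₂)=(-0.199836, -0.135078)
  term(m=+3) = (0.007529, 0.000482)   from Y*(Ω₁)=(0.022708, -0.024715), Y(Ω₂)=(0.141206, 0.174904)
  term(m=+4) = (0.001553, 0.000133)   from Y*(Ω₁)=(0.001707, -0.003383), Y(Ω₂)=(0.153300, 0.381599)
Σ over m = (-0.183118, 0.000000); ×(4π/9) → (-0.255681, 0.000000). Real part: -0.255681

-0.255681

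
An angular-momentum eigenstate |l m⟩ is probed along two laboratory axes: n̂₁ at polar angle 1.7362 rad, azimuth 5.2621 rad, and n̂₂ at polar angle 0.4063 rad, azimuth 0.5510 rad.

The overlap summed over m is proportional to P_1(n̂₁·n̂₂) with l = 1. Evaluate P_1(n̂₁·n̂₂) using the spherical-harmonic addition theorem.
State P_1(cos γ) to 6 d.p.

Addition theorem: P_1(cos γ) = (4π/3) Σ_m Y*_{lm}(Ω₁) Y_{lm}(Ω₂), m = −1…1:
  [-1]  conj(Y_{1,-1})(Ω₁) = +0.178037-0.290574i ; Y_{1,-1}(Ω₂) = +0.116336-0.071486i ; Δ = -0.000060-0.046531i
  [+0]  conj(Y_{1,0})(Ω₁) = -0.080449-0.000000i ; Y_{1,0}(Ω₂) = +0.448825+0.000000i ; Δ = -0.036107-0.000000i
  [+1]  conj(Y_{1,1})(Ω₁) = -0.178037-0.290574i ; Y_{1,1}(Ω₂) = -0.116336-0.071486i ; Δ = -0.000060+0.046531i
Total Σ_m = -0.036227+0.000000i. Multiply by 4.188790: -0.151749+0.000000i. P_1(cos γ) = -0.151749

-0.151749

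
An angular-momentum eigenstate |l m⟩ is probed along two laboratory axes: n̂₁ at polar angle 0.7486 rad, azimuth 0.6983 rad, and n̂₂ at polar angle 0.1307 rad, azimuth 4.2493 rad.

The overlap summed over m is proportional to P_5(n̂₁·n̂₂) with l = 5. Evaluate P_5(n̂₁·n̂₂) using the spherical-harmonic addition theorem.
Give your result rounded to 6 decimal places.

-0.259491

Expand P_5 via completeness: Σ_{m} conj(Y_{5,m}) at Ω₁ times Y_{5,m} at Ω₂ —
  term(m=-5) = (0.000001, 0.000001)   from Y*(Ω₁)=(-0.063679, -0.023238), Y(Ω₂)=(-0.000013, -0.000012)
  term(m=-4) = (-0.000006, -0.000097)   from Y*(Ω₁)=(-0.216885, 0.078774), Y(Ω₂)=(-0.000117, 0.000403)
  term(m=-3) = (-0.000843, 0.002365)   from Y*(Ω₁)=(-0.209101, 0.361752), Y(Ω₂)=(0.005911, -0.001085)
  term(m=-2) = (0.013339, -0.014261)   from Y*(Ω₁)=(0.060839, 0.345718), Y(Ω₂)=(-0.033426, -0.044465)
  term(m=-1) = (0.029183, -0.012663)   from Y*(Ω₁)=(-0.077515, -0.065065), Y(Ω₂)=(-0.140418, 0.281228)
  term(m=+0) = (-0.310490, -0.000000)   from Y*(Ω₁)=(-0.378906, -0.000000), Y(Ω₂)=(0.819438, 0.000000)
  term(m=+1) = (0.029183, 0.012663)   from Y*(Ω₁)=(0.077515, -0.065065), Y(Ω₂)=(0.140418, 0.281228)
  term(m=+2) = (0.013339, 0.014261)   from Y*(Ω₁)=(0.060839, -0.345718), Y(Ω₂)=(-0.033426, 0.044465)
  term(m=+3) = (-0.000843, -0.002365)   from Y*(Ω₁)=(0.209101, 0.361752), Y(Ω₂)=(-0.005911, -0.001085)
  term(m=+4) = (-0.000006, 0.000097)   from Y*(Ω₁)=(-0.216885, -0.078774), Y(Ω₂)=(-0.000117, -0.000403)
  term(m=+5) = (0.000001, -0.000001)   from Y*(Ω₁)=(0.063679, -0.023238), Y(Ω₂)=(0.000013, -0.000012)
Σ over m = (-0.227146, -0.000000); ×(4π/11) → (-0.259491, -0.000000). Real part: -0.259491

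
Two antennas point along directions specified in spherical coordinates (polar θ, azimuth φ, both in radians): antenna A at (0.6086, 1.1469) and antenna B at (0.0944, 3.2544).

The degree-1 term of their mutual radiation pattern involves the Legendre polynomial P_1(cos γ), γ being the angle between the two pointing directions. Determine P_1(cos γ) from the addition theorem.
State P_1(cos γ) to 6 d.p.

0.789242

Summing Y*_{l m}(θ₁,φ₁)·Y_{l m}(θ₂,φ₂) over m ∈ [−1, 1]; prefactor 4π/(2·1+1) = 4.188790:
  m=-1: Y*=0.08125 + 0.18004j  Y=-0.03236 + 0.00367j  product -0.00329 - 0.00553j
  m=+0: Y*=0.40087 + 0.00000j  Y=0.48643 + 0.00000j  product 0.19500 + 0.00000j
  m=+1: Y*=-0.08125 + 0.18004j  Y=0.03236 + 0.00367j  product -0.00329 + 0.00553j
Σ over m = 0.18842 + 0.00000j; ×(4π/3) → 0.78924 + 0.00000j. Real part: 0.789242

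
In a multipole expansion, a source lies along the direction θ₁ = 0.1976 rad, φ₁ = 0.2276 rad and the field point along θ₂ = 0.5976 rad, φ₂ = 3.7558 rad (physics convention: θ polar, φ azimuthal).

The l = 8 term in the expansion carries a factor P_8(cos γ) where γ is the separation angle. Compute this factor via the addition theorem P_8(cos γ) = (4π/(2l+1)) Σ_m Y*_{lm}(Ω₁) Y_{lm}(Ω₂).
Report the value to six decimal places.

Term-by-term m-sum for l=8 (normalisation 4π/17 = 0.739198):
  term(m=-8) = -0.000000-0.000000i   from Y*(Ω₁)=-0.000000+0.000001i, Y(Ω₂)=+0.001035+0.005073i
  term(m=-7) = +0.000001+0.000000i   from Y*(Ω₁)=-0.000001+0.000023i, Y(Ω₂)=+0.012211-0.027872i
  term(m=-6) = -0.000022-0.000023i   from Y*(Ω₁)=+0.000059+0.000283i, Y(Ω₂)=-0.094565+0.057155i
  term(m=-5) = +0.000259+0.000683i   from Y*(Ω₁)=+0.001114+0.002411i, Y(Ω₂)=+0.274203+0.019379i
  term(m=-4) = +0.000204-0.008353i   from Y*(Ω₁)=+0.011124+0.014321i, Y(Ω₂)=-0.356901-0.291435i
  term(m=-3) = -0.016128+0.037009i   from Y*(Ω₁)=+0.070653+0.057462i, Y(Ω₂)=+0.119019+0.427012i
  term(m=-2) = +0.009507-0.009278i   from Y*(Ω₁)=+0.286205+0.140093i, Y(Ω₂)=+0.013996-0.039268i
  term(m=-1) = +0.249860-0.101717i   from Y*(Ω₁)=+0.655144+0.151740i, Y(Ω₂)=+0.327835-0.231189i
  term(m=+0) = -0.085962+0.000000i   from Y*(Ω₁)=+0.477496-0.000000i, Y(Ω₂)=-0.180026+0.000000i
  term(m=+1) = +0.249860+0.101717i   from Y*(Ω₁)=-0.655144+0.151740i, Y(Ω₂)=-0.327835-0.231189i
  term(m=+2) = +0.009507+0.009278i   from Y*(Ω₁)=+0.286205-0.140093i, Y(Ω₂)=+0.013996+0.039268i
  term(m=+3) = -0.016128-0.037009i   from Y*(Ω₁)=-0.070653+0.057462i, Y(Ω₂)=-0.119019+0.427012i
  term(m=+4) = +0.000204+0.008353i   from Y*(Ω₁)=+0.011124-0.014321i, Y(Ω₂)=-0.356901+0.291435i
  term(m=+5) = +0.000259-0.000683i   from Y*(Ω₁)=-0.001114+0.002411i, Y(Ω₂)=-0.274203+0.019379i
  term(m=+6) = -0.000022+0.000023i   from Y*(Ω₁)=+0.000059-0.000283i, Y(Ω₂)=-0.094565-0.057155i
  term(m=+7) = +0.000001-0.000000i   from Y*(Ω₁)=+0.000001+0.000023i, Y(Ω₂)=-0.012211-0.027872i
  term(m=+8) = -0.000000+0.000000i   from Y*(Ω₁)=-0.000000-0.000001i, Y(Ω₂)=+0.001035-0.005073i
Σ over m = +0.401397-0.000000i; ×(4π/17) → +0.296712-0.000000i. Real part: 0.296712

0.296712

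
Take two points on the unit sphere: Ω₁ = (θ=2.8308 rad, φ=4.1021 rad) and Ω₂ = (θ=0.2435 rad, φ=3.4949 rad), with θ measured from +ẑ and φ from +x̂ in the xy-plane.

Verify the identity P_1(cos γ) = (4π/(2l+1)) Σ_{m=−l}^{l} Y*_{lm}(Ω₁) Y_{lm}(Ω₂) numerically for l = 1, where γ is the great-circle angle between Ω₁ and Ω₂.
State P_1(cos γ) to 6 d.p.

Expand P_1 via completeness: Σ_{m} conj(Y_{1,m}) at Ω₁ times Y_{1,m} at Ω₂ —
  term(m=-1) = +0.007228+0.005022i   from Y*(Ω₁)=-0.060552-0.086584i, Y(Ω₂)=-0.078154+0.028822i
  term(m=+0) = -0.220590-0.000000i   from Y*(Ω₁)=-0.465194-0.000000i, Y(Ω₂)=+0.474189+0.000000i
  term(m=+1) = +0.007228-0.005022i   from Y*(Ω₁)=+0.060552-0.086584i, Y(Ω₂)=+0.078154+0.028822i
Accumulated sum -0.206134+0.000000i; after 4π/(2l+1) scaling, -0.863453+0.000000i ⇒ P_1 = -0.863453

-0.863453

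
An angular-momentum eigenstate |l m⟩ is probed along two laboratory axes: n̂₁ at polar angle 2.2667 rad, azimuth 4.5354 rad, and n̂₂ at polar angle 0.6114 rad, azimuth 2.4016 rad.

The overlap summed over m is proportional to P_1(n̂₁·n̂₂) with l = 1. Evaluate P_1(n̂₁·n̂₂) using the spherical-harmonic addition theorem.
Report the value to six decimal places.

Addition theorem: P_1(cos γ) = (4π/3) Σ_m Y*_{lm}(Ω₁) Y_{lm}(Ω₂), m = −1…1:
  term(m=-1) = -0.028067+0.044469i   from Y*(Ω₁)=-0.046685-0.261016i, Y(Ω₂)=-0.146453-0.133723i
  term(m=+0) = -0.125321-0.000000i   from Y*(Ω₁)=-0.313233-0.000000i, Y(Ω₂)=+0.400090+0.000000i
  term(m=+1) = -0.028067-0.044469i   from Y*(Ω₁)=+0.046685-0.261016i, Y(Ω₂)=+0.146453-0.133723i
Σ over m = -0.181454+0.000000i; ×(4π/3) → -0.760074+0.000000i. Real part: -0.760074

-0.760074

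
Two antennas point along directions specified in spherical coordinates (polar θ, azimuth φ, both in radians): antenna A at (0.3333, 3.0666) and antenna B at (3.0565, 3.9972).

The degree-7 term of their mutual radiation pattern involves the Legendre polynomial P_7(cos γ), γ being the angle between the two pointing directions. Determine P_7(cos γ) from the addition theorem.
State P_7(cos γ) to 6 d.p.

Summing Y*_{l m}(θ₁,φ₁)·Y_{l m}(θ₂,φ₂) over m ∈ [−7, 7]; prefactor 4π/(2·7+1) = 0.837758:
  m=-7: Y*=-0.000174+0.000101i  Y=-0.000000-0.000000i  product +0.000000-0.000000i
  m=-6: Y*=+0.001952-0.000943i  Y=-0.000000-0.000001i  product -0.000000-0.000000i
  m=-5: Y*=-0.013576+0.005343i  Y=+0.000008-0.000018i  product -0.000000+0.000000i
  m=-4: Y*=+0.065340-0.020210i  Y=+0.000363-0.000105i  product +0.000022-0.000014i
  m=-3: Y*=-0.219381+0.050206i  Y=+0.004470+0.002895i  product -0.001126-0.000411i
  m=-2: Y*=+0.481941-0.072831i  Y=+0.007366+0.052110i  product +0.007345+0.024577i
  m=-1: Y*=-0.548223+0.041190i  Y=-0.216871+0.249682i  product +0.108610-0.145814i
  m=+0: Y*=-0.054237-0.000000i  Y=-0.984539+0.000000i  product +0.053399+0.000000i
  m=+1: Y*=+0.548223+0.041190i  Y=+0.216871+0.249682i  product +0.108610+0.145814i
  m=+2: Y*=+0.481941+0.072831i  Y=+0.007366-0.052110i  product +0.007345-0.024577i
  m=+3: Y*=+0.219381+0.050206i  Y=-0.004470+0.002895i  product -0.001126+0.000411i
  m=+4: Y*=+0.065340+0.020210i  Y=+0.000363+0.000105i  product +0.000022+0.000014i
  m=+5: Y*=+0.013576+0.005343i  Y=-0.000008-0.000018i  product -0.000000-0.000000i
  m=+6: Y*=+0.001952+0.000943i  Y=-0.000000+0.000001i  product -0.000000+0.000000i
  m=+7: Y*=+0.000174+0.000101i  Y=+0.000000-0.000000i  product +0.000000+0.000000i
Σ over m = +0.283099+0.000000i; ×(4π/15) → +0.237168+0.000000i. Real part: 0.237168

0.237168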